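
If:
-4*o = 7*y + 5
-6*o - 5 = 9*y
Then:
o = 5/3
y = -5/3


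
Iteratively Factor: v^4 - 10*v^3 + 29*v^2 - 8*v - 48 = (v - 4)*(v^3 - 6*v^2 + 5*v + 12) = (v - 4)*(v + 1)*(v^2 - 7*v + 12) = (v - 4)^2*(v + 1)*(v - 3)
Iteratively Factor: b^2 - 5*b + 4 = (b - 4)*(b - 1)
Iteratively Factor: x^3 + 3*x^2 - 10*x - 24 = (x + 2)*(x^2 + x - 12) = (x + 2)*(x + 4)*(x - 3)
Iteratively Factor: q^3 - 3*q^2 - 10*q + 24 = (q - 4)*(q^2 + q - 6) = (q - 4)*(q - 2)*(q + 3)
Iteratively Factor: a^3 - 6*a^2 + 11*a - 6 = (a - 2)*(a^2 - 4*a + 3) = (a - 2)*(a - 1)*(a - 3)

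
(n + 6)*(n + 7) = n^2 + 13*n + 42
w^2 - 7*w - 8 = (w - 8)*(w + 1)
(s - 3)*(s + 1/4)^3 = s^4 - 9*s^3/4 - 33*s^2/16 - 35*s/64 - 3/64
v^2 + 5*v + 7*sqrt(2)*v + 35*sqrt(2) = (v + 5)*(v + 7*sqrt(2))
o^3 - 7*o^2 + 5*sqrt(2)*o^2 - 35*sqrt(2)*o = o*(o - 7)*(o + 5*sqrt(2))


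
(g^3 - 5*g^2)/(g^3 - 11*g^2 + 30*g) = g/(g - 6)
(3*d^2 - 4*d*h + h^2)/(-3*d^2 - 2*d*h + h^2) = (-d + h)/(d + h)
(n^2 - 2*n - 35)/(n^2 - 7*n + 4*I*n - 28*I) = (n + 5)/(n + 4*I)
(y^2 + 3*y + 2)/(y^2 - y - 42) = (y^2 + 3*y + 2)/(y^2 - y - 42)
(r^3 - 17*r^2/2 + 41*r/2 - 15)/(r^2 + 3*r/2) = (2*r^3 - 17*r^2 + 41*r - 30)/(r*(2*r + 3))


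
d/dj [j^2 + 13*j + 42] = 2*j + 13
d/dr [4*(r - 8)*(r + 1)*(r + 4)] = 12*r^2 - 24*r - 144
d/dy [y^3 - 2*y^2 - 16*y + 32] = 3*y^2 - 4*y - 16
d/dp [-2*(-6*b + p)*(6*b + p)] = -4*p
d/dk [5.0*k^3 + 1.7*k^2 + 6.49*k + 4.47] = 15.0*k^2 + 3.4*k + 6.49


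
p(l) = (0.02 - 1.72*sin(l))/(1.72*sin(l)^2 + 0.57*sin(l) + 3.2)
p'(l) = (0.02 - 1.72*sin(l))*(-3.44*sin(l)*cos(l) - 0.57*cos(l))/(1.72*sin(l)^2 + 0.57*sin(l) + 3.2)^2 - 1.72*cos(l)/(1.72*sin(l)^2 + 0.57*sin(l) + 3.2)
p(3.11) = -0.01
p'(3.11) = 0.53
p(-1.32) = 0.40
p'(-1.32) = -0.04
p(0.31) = -0.14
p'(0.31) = -0.40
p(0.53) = -0.22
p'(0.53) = -0.27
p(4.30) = 0.39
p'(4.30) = 0.07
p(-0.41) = 0.22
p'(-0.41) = -0.44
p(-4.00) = -0.28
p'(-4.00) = 0.12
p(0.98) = -0.29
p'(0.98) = -0.08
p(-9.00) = 0.22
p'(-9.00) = 0.43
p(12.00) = 0.28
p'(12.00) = -0.34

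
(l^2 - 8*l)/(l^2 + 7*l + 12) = l*(l - 8)/(l^2 + 7*l + 12)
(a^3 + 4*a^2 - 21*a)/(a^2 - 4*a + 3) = a*(a + 7)/(a - 1)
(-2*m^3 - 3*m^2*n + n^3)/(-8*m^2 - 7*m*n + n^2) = (2*m^2 + m*n - n^2)/(8*m - n)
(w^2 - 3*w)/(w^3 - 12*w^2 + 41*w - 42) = w/(w^2 - 9*w + 14)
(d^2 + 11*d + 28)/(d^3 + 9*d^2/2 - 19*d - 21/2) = 2*(d + 4)/(2*d^2 - 5*d - 3)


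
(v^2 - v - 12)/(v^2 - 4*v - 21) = (v - 4)/(v - 7)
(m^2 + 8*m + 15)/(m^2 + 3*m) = (m + 5)/m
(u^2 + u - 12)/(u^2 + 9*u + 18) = (u^2 + u - 12)/(u^2 + 9*u + 18)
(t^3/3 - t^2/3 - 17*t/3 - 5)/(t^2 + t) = t/3 - 2/3 - 5/t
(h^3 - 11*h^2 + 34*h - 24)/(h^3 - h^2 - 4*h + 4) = (h^2 - 10*h + 24)/(h^2 - 4)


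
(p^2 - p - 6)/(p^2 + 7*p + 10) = (p - 3)/(p + 5)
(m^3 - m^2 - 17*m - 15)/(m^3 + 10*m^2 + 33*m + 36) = (m^2 - 4*m - 5)/(m^2 + 7*m + 12)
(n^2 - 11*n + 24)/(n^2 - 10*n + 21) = (n - 8)/(n - 7)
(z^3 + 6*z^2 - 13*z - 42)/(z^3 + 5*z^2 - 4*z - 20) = (z^2 + 4*z - 21)/(z^2 + 3*z - 10)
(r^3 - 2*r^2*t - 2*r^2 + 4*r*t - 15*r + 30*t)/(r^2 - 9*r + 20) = (r^2 - 2*r*t + 3*r - 6*t)/(r - 4)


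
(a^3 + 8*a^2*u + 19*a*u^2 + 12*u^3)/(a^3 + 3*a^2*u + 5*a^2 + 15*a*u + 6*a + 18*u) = (a^2 + 5*a*u + 4*u^2)/(a^2 + 5*a + 6)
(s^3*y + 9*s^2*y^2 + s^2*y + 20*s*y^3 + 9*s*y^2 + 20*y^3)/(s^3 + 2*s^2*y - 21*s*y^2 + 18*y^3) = y*(s^3 + 9*s^2*y + s^2 + 20*s*y^2 + 9*s*y + 20*y^2)/(s^3 + 2*s^2*y - 21*s*y^2 + 18*y^3)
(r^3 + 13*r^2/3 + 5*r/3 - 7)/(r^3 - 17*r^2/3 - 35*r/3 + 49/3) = (r + 3)/(r - 7)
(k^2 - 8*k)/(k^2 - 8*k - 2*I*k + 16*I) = k/(k - 2*I)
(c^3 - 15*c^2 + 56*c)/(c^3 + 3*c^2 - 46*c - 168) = c*(c - 8)/(c^2 + 10*c + 24)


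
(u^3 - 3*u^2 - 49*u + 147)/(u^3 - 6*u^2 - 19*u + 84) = (u + 7)/(u + 4)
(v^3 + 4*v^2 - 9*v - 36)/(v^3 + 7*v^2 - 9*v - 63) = (v + 4)/(v + 7)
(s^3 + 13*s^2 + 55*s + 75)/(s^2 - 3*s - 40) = (s^2 + 8*s + 15)/(s - 8)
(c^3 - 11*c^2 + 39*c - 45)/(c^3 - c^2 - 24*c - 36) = (-c^3 + 11*c^2 - 39*c + 45)/(-c^3 + c^2 + 24*c + 36)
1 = 1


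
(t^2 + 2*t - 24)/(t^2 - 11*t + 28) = (t + 6)/(t - 7)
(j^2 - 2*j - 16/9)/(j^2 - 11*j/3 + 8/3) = (j + 2/3)/(j - 1)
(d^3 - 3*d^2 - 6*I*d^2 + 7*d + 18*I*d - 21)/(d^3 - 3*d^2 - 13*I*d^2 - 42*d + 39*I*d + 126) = (d + I)/(d - 6*I)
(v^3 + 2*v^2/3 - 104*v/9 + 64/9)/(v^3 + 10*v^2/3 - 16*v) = (3*v^2 + 10*v - 8)/(3*v*(v + 6))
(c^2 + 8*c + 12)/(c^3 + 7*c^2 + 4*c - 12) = 1/(c - 1)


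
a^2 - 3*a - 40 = (a - 8)*(a + 5)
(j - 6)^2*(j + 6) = j^3 - 6*j^2 - 36*j + 216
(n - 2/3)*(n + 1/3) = n^2 - n/3 - 2/9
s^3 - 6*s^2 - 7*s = s*(s - 7)*(s + 1)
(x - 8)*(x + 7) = x^2 - x - 56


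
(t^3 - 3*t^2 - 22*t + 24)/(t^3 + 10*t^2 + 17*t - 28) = (t - 6)/(t + 7)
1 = 1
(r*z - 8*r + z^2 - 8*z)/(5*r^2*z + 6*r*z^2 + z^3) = (z - 8)/(z*(5*r + z))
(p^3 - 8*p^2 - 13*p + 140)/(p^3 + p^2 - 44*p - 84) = (p^2 - p - 20)/(p^2 + 8*p + 12)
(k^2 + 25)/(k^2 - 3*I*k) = (k^2 + 25)/(k*(k - 3*I))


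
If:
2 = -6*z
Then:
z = -1/3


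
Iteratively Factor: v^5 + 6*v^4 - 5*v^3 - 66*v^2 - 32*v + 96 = (v + 4)*(v^4 + 2*v^3 - 13*v^2 - 14*v + 24) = (v - 1)*(v + 4)*(v^3 + 3*v^2 - 10*v - 24) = (v - 3)*(v - 1)*(v + 4)*(v^2 + 6*v + 8) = (v - 3)*(v - 1)*(v + 4)^2*(v + 2)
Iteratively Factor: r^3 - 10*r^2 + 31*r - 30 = (r - 2)*(r^2 - 8*r + 15) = (r - 3)*(r - 2)*(r - 5)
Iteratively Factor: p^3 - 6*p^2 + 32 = (p - 4)*(p^2 - 2*p - 8) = (p - 4)^2*(p + 2)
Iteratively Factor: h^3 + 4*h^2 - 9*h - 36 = (h - 3)*(h^2 + 7*h + 12) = (h - 3)*(h + 3)*(h + 4)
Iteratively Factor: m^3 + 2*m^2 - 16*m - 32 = (m + 4)*(m^2 - 2*m - 8) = (m + 2)*(m + 4)*(m - 4)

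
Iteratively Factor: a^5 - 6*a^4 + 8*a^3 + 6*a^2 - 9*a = (a + 1)*(a^4 - 7*a^3 + 15*a^2 - 9*a) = (a - 3)*(a + 1)*(a^3 - 4*a^2 + 3*a) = (a - 3)^2*(a + 1)*(a^2 - a) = (a - 3)^2*(a - 1)*(a + 1)*(a)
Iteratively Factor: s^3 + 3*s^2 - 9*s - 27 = (s + 3)*(s^2 - 9) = (s + 3)^2*(s - 3)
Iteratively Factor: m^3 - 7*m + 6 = (m - 2)*(m^2 + 2*m - 3) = (m - 2)*(m + 3)*(m - 1)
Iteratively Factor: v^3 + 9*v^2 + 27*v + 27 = (v + 3)*(v^2 + 6*v + 9) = (v + 3)^2*(v + 3)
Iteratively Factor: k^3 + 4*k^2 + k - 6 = (k + 2)*(k^2 + 2*k - 3) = (k - 1)*(k + 2)*(k + 3)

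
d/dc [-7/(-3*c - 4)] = -21/(3*c + 4)^2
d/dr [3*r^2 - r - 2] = 6*r - 1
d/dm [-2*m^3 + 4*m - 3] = 4 - 6*m^2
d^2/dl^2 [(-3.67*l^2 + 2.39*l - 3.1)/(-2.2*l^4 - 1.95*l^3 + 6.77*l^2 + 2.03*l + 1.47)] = (106.5768*l^8 - 44.3454*l^7 + 273.26271*l^6 + 754.70475*l^5 - 192.34824*l^4 - 1056.354476*l^3 + 597.816582*l^2 + 451.648806*l - 6.027196)/(10.648*l^12 + 28.314*l^11 - 73.2039*l^10 - 196.320525*l^9 + 151.671765*l^8 + 388.53636*l^7 - 7.70046799999994*l^6 - 99.187746*l^5 - 236.642658*l^4 - 116.938304*l^3 - 62.061048*l^2 - 13.159881*l - 3.176523)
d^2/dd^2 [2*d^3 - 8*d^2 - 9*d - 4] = 12*d - 16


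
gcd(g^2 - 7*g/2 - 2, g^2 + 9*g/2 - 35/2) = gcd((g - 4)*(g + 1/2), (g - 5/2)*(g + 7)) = 1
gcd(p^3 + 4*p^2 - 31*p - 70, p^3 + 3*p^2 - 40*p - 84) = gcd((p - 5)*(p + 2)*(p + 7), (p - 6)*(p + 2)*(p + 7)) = p^2 + 9*p + 14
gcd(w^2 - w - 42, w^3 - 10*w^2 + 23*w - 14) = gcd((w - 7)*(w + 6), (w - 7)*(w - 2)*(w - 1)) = w - 7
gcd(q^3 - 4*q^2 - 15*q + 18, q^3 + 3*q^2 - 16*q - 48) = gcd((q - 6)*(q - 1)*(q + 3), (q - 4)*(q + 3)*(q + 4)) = q + 3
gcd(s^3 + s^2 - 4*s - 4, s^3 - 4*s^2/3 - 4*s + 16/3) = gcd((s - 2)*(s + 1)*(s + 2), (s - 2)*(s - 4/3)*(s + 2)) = s^2 - 4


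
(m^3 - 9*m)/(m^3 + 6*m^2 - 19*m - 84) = m*(m - 3)/(m^2 + 3*m - 28)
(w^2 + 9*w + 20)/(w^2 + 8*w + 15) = (w + 4)/(w + 3)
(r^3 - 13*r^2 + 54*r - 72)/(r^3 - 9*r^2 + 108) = (r^2 - 7*r + 12)/(r^2 - 3*r - 18)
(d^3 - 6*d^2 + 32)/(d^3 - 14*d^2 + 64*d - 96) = (d + 2)/(d - 6)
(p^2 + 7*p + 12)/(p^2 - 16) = (p + 3)/(p - 4)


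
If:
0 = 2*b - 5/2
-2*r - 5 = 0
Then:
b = 5/4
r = -5/2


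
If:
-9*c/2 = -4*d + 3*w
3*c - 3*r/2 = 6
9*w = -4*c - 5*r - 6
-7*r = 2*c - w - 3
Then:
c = 293/158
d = 1377/1264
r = -23/79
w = -105/79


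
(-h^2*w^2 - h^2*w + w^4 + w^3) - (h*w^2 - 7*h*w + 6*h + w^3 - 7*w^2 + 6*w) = -h^2*w^2 - h^2*w - h*w^2 + 7*h*w - 6*h + w^4 + 7*w^2 - 6*w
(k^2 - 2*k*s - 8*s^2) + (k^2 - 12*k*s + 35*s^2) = 2*k^2 - 14*k*s + 27*s^2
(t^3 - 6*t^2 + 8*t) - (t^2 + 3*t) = t^3 - 7*t^2 + 5*t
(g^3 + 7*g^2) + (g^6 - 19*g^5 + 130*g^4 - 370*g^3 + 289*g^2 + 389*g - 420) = g^6 - 19*g^5 + 130*g^4 - 369*g^3 + 296*g^2 + 389*g - 420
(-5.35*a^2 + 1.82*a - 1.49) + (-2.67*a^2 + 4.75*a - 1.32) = -8.02*a^2 + 6.57*a - 2.81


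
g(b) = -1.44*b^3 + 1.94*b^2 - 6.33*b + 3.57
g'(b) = -4.32*b^2 + 3.88*b - 6.33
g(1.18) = -3.56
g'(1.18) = -7.77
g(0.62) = 0.05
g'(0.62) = -5.59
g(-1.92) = 33.07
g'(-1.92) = -29.70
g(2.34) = -19.07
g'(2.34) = -20.91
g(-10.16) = 1778.37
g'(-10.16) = -491.69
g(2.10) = -14.50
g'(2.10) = -17.23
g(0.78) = -0.87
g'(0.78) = -5.93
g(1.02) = -2.40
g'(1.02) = -6.87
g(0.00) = 3.57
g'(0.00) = -6.33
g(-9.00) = 1267.44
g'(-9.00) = -391.17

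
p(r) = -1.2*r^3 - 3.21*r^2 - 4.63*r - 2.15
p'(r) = -3.6*r^2 - 6.42*r - 4.63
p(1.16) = -13.71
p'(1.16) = -16.92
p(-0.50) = -0.49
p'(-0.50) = -2.32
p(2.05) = -35.47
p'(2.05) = -32.92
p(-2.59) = 9.16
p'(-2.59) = -12.15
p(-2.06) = 4.26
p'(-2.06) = -6.68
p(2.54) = -54.28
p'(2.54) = -44.16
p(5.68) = -351.91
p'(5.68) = -157.24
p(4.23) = -170.00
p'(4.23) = -96.20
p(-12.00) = 1664.77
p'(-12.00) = -445.99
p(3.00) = -77.33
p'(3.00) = -56.29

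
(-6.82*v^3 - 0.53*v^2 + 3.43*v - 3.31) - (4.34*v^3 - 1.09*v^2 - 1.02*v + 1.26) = -11.16*v^3 + 0.56*v^2 + 4.45*v - 4.57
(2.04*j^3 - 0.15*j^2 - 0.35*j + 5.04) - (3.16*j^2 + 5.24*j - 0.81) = 2.04*j^3 - 3.31*j^2 - 5.59*j + 5.85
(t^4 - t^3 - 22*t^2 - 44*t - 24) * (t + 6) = t^5 + 5*t^4 - 28*t^3 - 176*t^2 - 288*t - 144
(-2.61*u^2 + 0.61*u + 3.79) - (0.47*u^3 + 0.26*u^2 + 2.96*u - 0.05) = -0.47*u^3 - 2.87*u^2 - 2.35*u + 3.84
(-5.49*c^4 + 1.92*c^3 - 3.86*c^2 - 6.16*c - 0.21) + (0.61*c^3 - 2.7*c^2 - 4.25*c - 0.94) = -5.49*c^4 + 2.53*c^3 - 6.56*c^2 - 10.41*c - 1.15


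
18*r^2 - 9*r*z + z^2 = (-6*r + z)*(-3*r + z)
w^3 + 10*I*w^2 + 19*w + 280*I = (w - 5*I)*(w + 7*I)*(w + 8*I)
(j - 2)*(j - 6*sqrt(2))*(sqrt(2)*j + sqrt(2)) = sqrt(2)*j^3 - 12*j^2 - sqrt(2)*j^2 - 2*sqrt(2)*j + 12*j + 24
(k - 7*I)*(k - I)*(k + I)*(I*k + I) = I*k^4 + 7*k^3 + I*k^3 + 7*k^2 + I*k^2 + 7*k + I*k + 7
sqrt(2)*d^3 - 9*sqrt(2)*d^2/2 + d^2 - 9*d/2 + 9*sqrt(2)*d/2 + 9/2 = (d - 3)*(d - 3/2)*(sqrt(2)*d + 1)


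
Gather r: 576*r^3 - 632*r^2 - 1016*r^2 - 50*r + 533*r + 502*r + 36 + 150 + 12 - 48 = 576*r^3 - 1648*r^2 + 985*r + 150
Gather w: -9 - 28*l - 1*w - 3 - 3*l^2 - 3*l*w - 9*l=-3*l^2 - 37*l + w*(-3*l - 1) - 12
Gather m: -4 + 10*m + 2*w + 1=10*m + 2*w - 3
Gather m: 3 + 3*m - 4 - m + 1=2*m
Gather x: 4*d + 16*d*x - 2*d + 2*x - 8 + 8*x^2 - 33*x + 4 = 2*d + 8*x^2 + x*(16*d - 31) - 4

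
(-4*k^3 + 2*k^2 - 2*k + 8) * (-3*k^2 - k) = 12*k^5 - 2*k^4 + 4*k^3 - 22*k^2 - 8*k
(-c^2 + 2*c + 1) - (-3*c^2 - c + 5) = 2*c^2 + 3*c - 4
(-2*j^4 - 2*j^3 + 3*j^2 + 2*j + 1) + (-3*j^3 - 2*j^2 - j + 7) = -2*j^4 - 5*j^3 + j^2 + j + 8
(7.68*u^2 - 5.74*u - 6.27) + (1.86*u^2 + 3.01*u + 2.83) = 9.54*u^2 - 2.73*u - 3.44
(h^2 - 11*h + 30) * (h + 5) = h^3 - 6*h^2 - 25*h + 150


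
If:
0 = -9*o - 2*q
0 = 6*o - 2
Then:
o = 1/3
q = -3/2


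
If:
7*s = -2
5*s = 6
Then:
No Solution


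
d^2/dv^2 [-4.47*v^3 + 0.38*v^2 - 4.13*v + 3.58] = 0.76 - 26.82*v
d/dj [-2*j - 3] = -2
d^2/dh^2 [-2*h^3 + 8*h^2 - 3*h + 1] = 16 - 12*h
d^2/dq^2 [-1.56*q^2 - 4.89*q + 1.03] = -3.12000000000000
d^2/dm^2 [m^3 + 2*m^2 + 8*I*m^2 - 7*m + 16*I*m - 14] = 6*m + 4 + 16*I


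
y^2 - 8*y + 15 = (y - 5)*(y - 3)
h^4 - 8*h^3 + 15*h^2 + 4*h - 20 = (h - 5)*(h - 2)^2*(h + 1)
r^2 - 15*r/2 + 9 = (r - 6)*(r - 3/2)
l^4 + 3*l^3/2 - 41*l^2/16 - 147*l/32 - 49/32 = (l - 7/4)*(l + 1/2)*(l + 1)*(l + 7/4)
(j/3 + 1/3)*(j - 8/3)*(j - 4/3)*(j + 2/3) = j^4/3 - 7*j^3/9 - 22*j^2/27 + 88*j/81 + 64/81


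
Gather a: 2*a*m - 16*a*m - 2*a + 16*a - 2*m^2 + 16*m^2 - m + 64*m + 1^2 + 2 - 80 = a*(14 - 14*m) + 14*m^2 + 63*m - 77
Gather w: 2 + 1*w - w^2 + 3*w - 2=-w^2 + 4*w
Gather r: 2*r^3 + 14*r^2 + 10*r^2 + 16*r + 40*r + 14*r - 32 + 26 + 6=2*r^3 + 24*r^2 + 70*r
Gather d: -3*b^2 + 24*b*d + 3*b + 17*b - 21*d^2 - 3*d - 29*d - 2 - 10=-3*b^2 + 20*b - 21*d^2 + d*(24*b - 32) - 12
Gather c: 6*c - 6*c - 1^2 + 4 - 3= 0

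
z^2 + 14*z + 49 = (z + 7)^2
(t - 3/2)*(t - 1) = t^2 - 5*t/2 + 3/2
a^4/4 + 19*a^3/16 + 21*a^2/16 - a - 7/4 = (a/4 + 1/2)*(a - 1)*(a + 7/4)*(a + 2)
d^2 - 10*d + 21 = (d - 7)*(d - 3)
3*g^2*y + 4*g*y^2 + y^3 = y*(g + y)*(3*g + y)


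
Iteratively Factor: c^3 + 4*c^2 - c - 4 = (c - 1)*(c^2 + 5*c + 4) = (c - 1)*(c + 4)*(c + 1)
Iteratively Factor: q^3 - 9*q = (q - 3)*(q^2 + 3*q) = (q - 3)*(q + 3)*(q)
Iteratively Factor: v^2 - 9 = (v - 3)*(v + 3)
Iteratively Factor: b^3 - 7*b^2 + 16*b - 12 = (b - 2)*(b^2 - 5*b + 6) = (b - 2)^2*(b - 3)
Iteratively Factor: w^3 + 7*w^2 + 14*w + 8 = (w + 1)*(w^2 + 6*w + 8) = (w + 1)*(w + 4)*(w + 2)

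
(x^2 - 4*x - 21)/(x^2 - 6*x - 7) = (x + 3)/(x + 1)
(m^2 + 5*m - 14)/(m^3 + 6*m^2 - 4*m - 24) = (m + 7)/(m^2 + 8*m + 12)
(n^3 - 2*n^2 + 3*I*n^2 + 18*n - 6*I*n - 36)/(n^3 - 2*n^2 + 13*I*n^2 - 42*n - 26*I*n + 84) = (n - 3*I)/(n + 7*I)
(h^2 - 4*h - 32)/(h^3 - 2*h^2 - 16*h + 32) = (h - 8)/(h^2 - 6*h + 8)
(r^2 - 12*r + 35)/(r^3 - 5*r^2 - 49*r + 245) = 1/(r + 7)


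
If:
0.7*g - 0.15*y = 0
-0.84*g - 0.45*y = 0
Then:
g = 0.00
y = 0.00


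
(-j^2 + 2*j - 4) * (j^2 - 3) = -j^4 + 2*j^3 - j^2 - 6*j + 12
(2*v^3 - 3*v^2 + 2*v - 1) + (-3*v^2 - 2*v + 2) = 2*v^3 - 6*v^2 + 1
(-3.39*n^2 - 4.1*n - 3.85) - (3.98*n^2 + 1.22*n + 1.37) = -7.37*n^2 - 5.32*n - 5.22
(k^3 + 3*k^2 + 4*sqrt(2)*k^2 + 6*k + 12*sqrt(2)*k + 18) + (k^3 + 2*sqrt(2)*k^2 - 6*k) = 2*k^3 + 3*k^2 + 6*sqrt(2)*k^2 + 12*sqrt(2)*k + 18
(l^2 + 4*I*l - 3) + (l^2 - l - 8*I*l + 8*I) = 2*l^2 - l - 4*I*l - 3 + 8*I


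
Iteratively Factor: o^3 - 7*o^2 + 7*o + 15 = (o + 1)*(o^2 - 8*o + 15) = (o - 3)*(o + 1)*(o - 5)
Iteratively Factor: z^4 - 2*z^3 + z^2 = (z - 1)*(z^3 - z^2) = z*(z - 1)*(z^2 - z) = z^2*(z - 1)*(z - 1)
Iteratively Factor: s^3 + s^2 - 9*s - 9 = (s + 1)*(s^2 - 9) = (s - 3)*(s + 1)*(s + 3)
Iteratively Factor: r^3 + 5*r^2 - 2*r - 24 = (r - 2)*(r^2 + 7*r + 12) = (r - 2)*(r + 4)*(r + 3)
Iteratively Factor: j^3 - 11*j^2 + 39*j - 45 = (j - 3)*(j^2 - 8*j + 15) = (j - 3)^2*(j - 5)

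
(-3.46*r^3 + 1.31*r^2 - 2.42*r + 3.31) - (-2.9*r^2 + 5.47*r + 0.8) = -3.46*r^3 + 4.21*r^2 - 7.89*r + 2.51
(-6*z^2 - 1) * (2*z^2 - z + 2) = -12*z^4 + 6*z^3 - 14*z^2 + z - 2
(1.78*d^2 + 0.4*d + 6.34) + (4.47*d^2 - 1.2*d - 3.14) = 6.25*d^2 - 0.8*d + 3.2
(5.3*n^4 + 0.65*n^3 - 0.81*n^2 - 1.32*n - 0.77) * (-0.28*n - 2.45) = -1.484*n^5 - 13.167*n^4 - 1.3657*n^3 + 2.3541*n^2 + 3.4496*n + 1.8865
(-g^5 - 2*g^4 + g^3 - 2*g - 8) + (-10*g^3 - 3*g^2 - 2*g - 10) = -g^5 - 2*g^4 - 9*g^3 - 3*g^2 - 4*g - 18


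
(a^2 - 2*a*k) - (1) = a^2 - 2*a*k - 1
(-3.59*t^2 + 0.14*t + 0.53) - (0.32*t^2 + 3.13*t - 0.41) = -3.91*t^2 - 2.99*t + 0.94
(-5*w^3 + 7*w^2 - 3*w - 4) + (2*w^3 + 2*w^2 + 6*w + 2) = -3*w^3 + 9*w^2 + 3*w - 2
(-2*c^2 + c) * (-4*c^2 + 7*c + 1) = 8*c^4 - 18*c^3 + 5*c^2 + c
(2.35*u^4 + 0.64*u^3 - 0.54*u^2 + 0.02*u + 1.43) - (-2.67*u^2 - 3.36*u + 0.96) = 2.35*u^4 + 0.64*u^3 + 2.13*u^2 + 3.38*u + 0.47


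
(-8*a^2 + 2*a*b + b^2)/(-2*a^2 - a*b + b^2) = (4*a + b)/(a + b)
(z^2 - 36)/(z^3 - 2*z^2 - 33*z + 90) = (z - 6)/(z^2 - 8*z + 15)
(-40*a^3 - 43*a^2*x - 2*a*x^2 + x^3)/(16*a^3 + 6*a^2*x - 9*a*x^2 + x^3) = (5*a + x)/(-2*a + x)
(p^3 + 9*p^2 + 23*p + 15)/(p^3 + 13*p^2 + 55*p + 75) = (p + 1)/(p + 5)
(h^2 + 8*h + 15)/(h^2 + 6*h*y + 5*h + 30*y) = (h + 3)/(h + 6*y)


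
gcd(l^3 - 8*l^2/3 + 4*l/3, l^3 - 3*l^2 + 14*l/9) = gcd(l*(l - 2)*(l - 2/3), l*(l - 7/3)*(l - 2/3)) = l^2 - 2*l/3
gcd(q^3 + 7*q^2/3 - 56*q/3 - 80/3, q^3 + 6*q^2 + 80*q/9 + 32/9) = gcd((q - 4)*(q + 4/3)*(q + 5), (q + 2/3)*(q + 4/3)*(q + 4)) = q + 4/3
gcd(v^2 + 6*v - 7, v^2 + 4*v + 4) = 1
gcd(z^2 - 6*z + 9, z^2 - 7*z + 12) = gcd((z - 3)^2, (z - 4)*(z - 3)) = z - 3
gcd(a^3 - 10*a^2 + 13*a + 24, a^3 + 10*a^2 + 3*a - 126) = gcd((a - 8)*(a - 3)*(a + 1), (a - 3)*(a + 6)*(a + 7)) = a - 3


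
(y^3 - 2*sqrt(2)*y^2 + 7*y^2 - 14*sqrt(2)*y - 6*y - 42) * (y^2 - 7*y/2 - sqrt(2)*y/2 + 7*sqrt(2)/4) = y^5 - 5*sqrt(2)*y^4/2 + 7*y^4/2 - 57*y^3/2 - 35*sqrt(2)*y^3/4 - 14*y^2 + 257*sqrt(2)*y^2/4 + 21*sqrt(2)*y/2 + 98*y - 147*sqrt(2)/2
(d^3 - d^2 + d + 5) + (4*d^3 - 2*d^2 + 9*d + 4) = 5*d^3 - 3*d^2 + 10*d + 9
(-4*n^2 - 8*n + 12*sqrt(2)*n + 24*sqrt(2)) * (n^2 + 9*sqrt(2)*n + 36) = -4*n^4 - 24*sqrt(2)*n^3 - 8*n^3 - 48*sqrt(2)*n^2 + 72*n^2 + 144*n + 432*sqrt(2)*n + 864*sqrt(2)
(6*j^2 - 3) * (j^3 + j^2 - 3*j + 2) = 6*j^5 + 6*j^4 - 21*j^3 + 9*j^2 + 9*j - 6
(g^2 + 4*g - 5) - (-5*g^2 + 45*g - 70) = 6*g^2 - 41*g + 65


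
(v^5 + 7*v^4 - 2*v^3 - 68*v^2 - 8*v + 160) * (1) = v^5 + 7*v^4 - 2*v^3 - 68*v^2 - 8*v + 160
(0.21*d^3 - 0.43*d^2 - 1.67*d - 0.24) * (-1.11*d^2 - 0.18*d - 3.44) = -0.2331*d^5 + 0.4395*d^4 + 1.2087*d^3 + 2.0462*d^2 + 5.788*d + 0.8256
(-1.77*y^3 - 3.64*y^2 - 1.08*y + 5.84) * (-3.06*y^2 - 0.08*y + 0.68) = 5.4162*y^5 + 11.28*y^4 + 2.3924*y^3 - 20.2592*y^2 - 1.2016*y + 3.9712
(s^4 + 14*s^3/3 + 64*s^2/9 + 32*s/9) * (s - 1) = s^5 + 11*s^4/3 + 22*s^3/9 - 32*s^2/9 - 32*s/9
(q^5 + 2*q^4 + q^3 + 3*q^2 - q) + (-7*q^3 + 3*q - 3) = q^5 + 2*q^4 - 6*q^3 + 3*q^2 + 2*q - 3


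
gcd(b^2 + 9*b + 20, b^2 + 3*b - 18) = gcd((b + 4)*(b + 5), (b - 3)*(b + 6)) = 1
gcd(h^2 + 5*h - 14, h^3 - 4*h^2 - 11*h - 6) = 1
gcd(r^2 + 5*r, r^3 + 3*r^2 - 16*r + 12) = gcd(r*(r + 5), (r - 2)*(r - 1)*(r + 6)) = 1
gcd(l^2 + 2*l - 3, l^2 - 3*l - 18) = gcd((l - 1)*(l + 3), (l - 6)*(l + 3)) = l + 3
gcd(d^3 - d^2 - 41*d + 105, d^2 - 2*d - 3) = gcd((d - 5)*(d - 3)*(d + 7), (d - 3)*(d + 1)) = d - 3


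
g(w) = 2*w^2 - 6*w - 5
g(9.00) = 103.00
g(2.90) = -5.58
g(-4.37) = 59.41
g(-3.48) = 40.10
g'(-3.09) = -18.36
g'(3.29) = 7.16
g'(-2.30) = -15.20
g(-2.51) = 22.66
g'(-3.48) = -19.92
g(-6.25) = 110.62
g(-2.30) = 19.38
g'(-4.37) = -23.48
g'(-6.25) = -31.00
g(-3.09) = 32.64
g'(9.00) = 30.00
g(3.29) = -3.09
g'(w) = 4*w - 6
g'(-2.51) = -16.04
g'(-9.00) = -42.00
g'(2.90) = 5.60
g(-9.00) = 211.00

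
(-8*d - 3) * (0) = 0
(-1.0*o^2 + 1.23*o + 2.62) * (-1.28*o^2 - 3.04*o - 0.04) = 1.28*o^4 + 1.4656*o^3 - 7.0528*o^2 - 8.014*o - 0.1048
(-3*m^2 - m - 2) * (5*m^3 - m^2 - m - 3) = -15*m^5 - 2*m^4 - 6*m^3 + 12*m^2 + 5*m + 6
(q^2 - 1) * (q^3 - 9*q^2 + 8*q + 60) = q^5 - 9*q^4 + 7*q^3 + 69*q^2 - 8*q - 60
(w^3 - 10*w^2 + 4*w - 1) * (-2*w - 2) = -2*w^4 + 18*w^3 + 12*w^2 - 6*w + 2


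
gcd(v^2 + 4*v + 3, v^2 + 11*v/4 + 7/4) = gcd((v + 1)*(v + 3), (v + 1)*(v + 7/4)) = v + 1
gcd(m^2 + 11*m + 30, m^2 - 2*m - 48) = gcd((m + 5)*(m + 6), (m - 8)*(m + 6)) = m + 6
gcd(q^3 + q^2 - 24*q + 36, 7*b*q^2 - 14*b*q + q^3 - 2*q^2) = q - 2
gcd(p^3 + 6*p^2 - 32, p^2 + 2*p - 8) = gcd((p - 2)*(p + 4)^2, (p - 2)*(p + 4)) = p^2 + 2*p - 8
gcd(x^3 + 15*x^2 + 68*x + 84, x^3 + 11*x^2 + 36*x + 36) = x^2 + 8*x + 12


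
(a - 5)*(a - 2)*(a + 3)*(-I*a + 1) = -I*a^4 + a^3 + 4*I*a^3 - 4*a^2 + 11*I*a^2 - 11*a - 30*I*a + 30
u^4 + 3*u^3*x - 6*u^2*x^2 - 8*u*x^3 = u*(u - 2*x)*(u + x)*(u + 4*x)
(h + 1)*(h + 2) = h^2 + 3*h + 2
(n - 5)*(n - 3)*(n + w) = n^3 + n^2*w - 8*n^2 - 8*n*w + 15*n + 15*w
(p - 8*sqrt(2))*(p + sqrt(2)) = p^2 - 7*sqrt(2)*p - 16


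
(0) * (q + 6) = 0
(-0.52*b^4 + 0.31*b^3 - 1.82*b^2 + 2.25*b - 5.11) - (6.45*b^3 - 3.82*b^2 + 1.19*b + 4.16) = -0.52*b^4 - 6.14*b^3 + 2.0*b^2 + 1.06*b - 9.27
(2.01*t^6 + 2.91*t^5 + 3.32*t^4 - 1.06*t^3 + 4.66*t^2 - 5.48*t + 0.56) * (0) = 0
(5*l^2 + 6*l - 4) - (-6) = 5*l^2 + 6*l + 2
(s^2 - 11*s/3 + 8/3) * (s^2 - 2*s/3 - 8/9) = s^4 - 13*s^3/3 + 38*s^2/9 + 40*s/27 - 64/27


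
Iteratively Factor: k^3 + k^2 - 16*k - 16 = (k + 1)*(k^2 - 16) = (k - 4)*(k + 1)*(k + 4)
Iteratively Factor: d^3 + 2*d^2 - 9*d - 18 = (d + 2)*(d^2 - 9) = (d + 2)*(d + 3)*(d - 3)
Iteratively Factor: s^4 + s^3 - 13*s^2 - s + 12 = (s + 4)*(s^3 - 3*s^2 - s + 3) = (s - 3)*(s + 4)*(s^2 - 1) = (s - 3)*(s + 1)*(s + 4)*(s - 1)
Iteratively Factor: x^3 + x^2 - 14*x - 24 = (x - 4)*(x^2 + 5*x + 6) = (x - 4)*(x + 3)*(x + 2)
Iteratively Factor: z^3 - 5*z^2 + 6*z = (z - 3)*(z^2 - 2*z) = z*(z - 3)*(z - 2)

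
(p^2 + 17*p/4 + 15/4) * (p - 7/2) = p^3 + 3*p^2/4 - 89*p/8 - 105/8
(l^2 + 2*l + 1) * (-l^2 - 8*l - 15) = -l^4 - 10*l^3 - 32*l^2 - 38*l - 15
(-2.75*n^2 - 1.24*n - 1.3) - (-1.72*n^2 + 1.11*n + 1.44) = -1.03*n^2 - 2.35*n - 2.74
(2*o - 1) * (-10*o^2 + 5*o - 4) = -20*o^3 + 20*o^2 - 13*o + 4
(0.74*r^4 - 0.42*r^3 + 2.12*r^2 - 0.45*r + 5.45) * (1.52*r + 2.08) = 1.1248*r^5 + 0.9008*r^4 + 2.3488*r^3 + 3.7256*r^2 + 7.348*r + 11.336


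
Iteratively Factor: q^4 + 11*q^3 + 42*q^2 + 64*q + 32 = (q + 1)*(q^3 + 10*q^2 + 32*q + 32) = (q + 1)*(q + 4)*(q^2 + 6*q + 8) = (q + 1)*(q + 2)*(q + 4)*(q + 4)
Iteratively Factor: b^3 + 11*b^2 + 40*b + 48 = (b + 4)*(b^2 + 7*b + 12) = (b + 3)*(b + 4)*(b + 4)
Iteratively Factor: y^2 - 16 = (y - 4)*(y + 4)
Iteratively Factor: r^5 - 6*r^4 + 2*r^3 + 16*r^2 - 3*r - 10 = (r - 2)*(r^4 - 4*r^3 - 6*r^2 + 4*r + 5) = (r - 2)*(r + 1)*(r^3 - 5*r^2 - r + 5) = (r - 5)*(r - 2)*(r + 1)*(r^2 - 1) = (r - 5)*(r - 2)*(r - 1)*(r + 1)*(r + 1)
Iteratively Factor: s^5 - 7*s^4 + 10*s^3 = (s)*(s^4 - 7*s^3 + 10*s^2) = s^2*(s^3 - 7*s^2 + 10*s) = s^3*(s^2 - 7*s + 10) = s^3*(s - 5)*(s - 2)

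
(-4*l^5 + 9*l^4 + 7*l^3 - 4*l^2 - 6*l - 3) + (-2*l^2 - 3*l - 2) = -4*l^5 + 9*l^4 + 7*l^3 - 6*l^2 - 9*l - 5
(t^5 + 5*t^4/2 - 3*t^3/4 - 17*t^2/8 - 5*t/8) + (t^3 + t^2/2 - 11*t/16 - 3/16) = t^5 + 5*t^4/2 + t^3/4 - 13*t^2/8 - 21*t/16 - 3/16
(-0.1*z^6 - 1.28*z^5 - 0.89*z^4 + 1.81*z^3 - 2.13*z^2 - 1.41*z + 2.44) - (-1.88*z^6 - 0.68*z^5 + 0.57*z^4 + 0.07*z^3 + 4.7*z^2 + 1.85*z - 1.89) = 1.78*z^6 - 0.6*z^5 - 1.46*z^4 + 1.74*z^3 - 6.83*z^2 - 3.26*z + 4.33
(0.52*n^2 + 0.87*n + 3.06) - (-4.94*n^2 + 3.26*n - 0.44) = 5.46*n^2 - 2.39*n + 3.5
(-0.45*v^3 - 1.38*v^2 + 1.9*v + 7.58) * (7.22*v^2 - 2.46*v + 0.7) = -3.249*v^5 - 8.8566*v^4 + 16.7978*v^3 + 49.0876*v^2 - 17.3168*v + 5.306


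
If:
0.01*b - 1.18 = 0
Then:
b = 118.00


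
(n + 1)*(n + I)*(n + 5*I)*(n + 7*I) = n^4 + n^3 + 13*I*n^3 - 47*n^2 + 13*I*n^2 - 47*n - 35*I*n - 35*I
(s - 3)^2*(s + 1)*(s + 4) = s^4 - s^3 - 17*s^2 + 21*s + 36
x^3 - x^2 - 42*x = x*(x - 7)*(x + 6)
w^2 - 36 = (w - 6)*(w + 6)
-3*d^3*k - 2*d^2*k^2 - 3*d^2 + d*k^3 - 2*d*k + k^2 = (-3*d + k)*(d + k)*(d*k + 1)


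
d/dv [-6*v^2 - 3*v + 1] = -12*v - 3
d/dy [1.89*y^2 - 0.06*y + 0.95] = 3.78*y - 0.06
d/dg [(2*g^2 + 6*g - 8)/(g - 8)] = 2*(g^2 - 16*g - 20)/(g^2 - 16*g + 64)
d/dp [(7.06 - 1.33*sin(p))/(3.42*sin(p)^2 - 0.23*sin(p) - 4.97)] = (4.5486*sin(p)^2 - 48.2904*sin(p) + 8.2339)*cos(p)/(11.6964*sin(p)^4 - 1.5732*sin(p)^3 - 33.9419*sin(p)^2 + 2.2862*sin(p) + 24.7009)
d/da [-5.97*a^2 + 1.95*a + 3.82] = 1.95 - 11.94*a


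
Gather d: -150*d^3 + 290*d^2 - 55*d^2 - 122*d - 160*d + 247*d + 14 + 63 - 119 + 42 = -150*d^3 + 235*d^2 - 35*d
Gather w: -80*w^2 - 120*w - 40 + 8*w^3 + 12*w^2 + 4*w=8*w^3 - 68*w^2 - 116*w - 40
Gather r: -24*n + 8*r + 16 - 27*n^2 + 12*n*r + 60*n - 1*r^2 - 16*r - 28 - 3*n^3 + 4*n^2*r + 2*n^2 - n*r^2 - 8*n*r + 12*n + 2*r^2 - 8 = -3*n^3 - 25*n^2 + 48*n + r^2*(1 - n) + r*(4*n^2 + 4*n - 8) - 20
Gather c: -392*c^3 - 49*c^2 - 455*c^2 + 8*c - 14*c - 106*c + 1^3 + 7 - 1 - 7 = -392*c^3 - 504*c^2 - 112*c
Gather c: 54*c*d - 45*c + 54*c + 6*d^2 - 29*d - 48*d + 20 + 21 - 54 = c*(54*d + 9) + 6*d^2 - 77*d - 13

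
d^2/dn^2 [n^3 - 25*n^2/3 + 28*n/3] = 6*n - 50/3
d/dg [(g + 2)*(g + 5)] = 2*g + 7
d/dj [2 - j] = -1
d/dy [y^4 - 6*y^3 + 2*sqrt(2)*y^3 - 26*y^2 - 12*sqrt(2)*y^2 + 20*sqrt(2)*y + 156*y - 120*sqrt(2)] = 4*y^3 - 18*y^2 + 6*sqrt(2)*y^2 - 52*y - 24*sqrt(2)*y + 20*sqrt(2) + 156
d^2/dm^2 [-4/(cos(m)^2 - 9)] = 8*(2*sin(m)^4 - 19*sin(m)^2 + 8)/(cos(m)^2 - 9)^3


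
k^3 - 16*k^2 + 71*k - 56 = (k - 8)*(k - 7)*(k - 1)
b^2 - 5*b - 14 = (b - 7)*(b + 2)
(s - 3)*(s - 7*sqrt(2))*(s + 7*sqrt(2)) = s^3 - 3*s^2 - 98*s + 294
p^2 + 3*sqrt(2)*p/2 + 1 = (p + sqrt(2)/2)*(p + sqrt(2))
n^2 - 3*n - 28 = (n - 7)*(n + 4)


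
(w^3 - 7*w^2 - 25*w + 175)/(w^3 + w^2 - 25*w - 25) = (w - 7)/(w + 1)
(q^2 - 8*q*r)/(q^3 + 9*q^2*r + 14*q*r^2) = (q - 8*r)/(q^2 + 9*q*r + 14*r^2)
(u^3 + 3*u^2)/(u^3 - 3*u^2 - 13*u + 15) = u^2/(u^2 - 6*u + 5)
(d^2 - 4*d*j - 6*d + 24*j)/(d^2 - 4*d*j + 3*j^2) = (d^2 - 4*d*j - 6*d + 24*j)/(d^2 - 4*d*j + 3*j^2)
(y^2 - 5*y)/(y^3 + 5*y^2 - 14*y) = (y - 5)/(y^2 + 5*y - 14)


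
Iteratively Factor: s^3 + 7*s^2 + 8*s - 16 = (s + 4)*(s^2 + 3*s - 4) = (s - 1)*(s + 4)*(s + 4)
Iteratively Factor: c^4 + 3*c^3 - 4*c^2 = (c + 4)*(c^3 - c^2) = (c - 1)*(c + 4)*(c^2) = c*(c - 1)*(c + 4)*(c)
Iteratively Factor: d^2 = (d)*(d)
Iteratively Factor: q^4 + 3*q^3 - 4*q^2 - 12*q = (q - 2)*(q^3 + 5*q^2 + 6*q) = q*(q - 2)*(q^2 + 5*q + 6) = q*(q - 2)*(q + 2)*(q + 3)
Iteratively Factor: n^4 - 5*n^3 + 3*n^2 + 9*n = (n + 1)*(n^3 - 6*n^2 + 9*n) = (n - 3)*(n + 1)*(n^2 - 3*n) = (n - 3)^2*(n + 1)*(n)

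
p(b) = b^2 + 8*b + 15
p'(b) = 2*b + 8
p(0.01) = 15.08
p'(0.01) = 8.02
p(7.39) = 128.73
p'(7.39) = 22.78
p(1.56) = 29.91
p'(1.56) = 11.12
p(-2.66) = 0.80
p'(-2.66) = 2.68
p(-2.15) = 2.42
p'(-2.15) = 3.70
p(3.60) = 56.76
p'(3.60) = 15.20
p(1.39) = 28.05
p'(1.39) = 10.78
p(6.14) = 101.82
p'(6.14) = 20.28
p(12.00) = 255.00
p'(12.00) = 32.00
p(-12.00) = 63.00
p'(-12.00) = -16.00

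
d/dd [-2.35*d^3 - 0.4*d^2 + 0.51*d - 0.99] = -7.05*d^2 - 0.8*d + 0.51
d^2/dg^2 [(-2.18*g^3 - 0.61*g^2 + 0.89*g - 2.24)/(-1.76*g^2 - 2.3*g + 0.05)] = (-7.105427357601e-15*g^5 - 1.4210854715202e-14*g^4 + 12.995792*g^3 + 40.449624*g^2 + 53.9679*g + 23.89179)/(5.451776*g^6 + 21.37344*g^5 + 27.46656*g^4 + 10.9526*g^3 - 0.7803*g^2 + 0.01725*g - 0.000125)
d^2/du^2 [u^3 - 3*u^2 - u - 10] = 6*u - 6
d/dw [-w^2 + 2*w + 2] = 2 - 2*w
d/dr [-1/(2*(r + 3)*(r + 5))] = (r + 4)/((r + 3)^2*(r + 5)^2)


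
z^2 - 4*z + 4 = (z - 2)^2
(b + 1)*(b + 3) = b^2 + 4*b + 3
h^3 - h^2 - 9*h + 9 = (h - 3)*(h - 1)*(h + 3)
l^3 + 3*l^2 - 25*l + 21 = (l - 3)*(l - 1)*(l + 7)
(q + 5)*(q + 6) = q^2 + 11*q + 30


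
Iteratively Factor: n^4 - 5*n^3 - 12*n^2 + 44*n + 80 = (n - 4)*(n^3 - n^2 - 16*n - 20) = (n - 5)*(n - 4)*(n^2 + 4*n + 4) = (n - 5)*(n - 4)*(n + 2)*(n + 2)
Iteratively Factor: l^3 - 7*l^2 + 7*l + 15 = (l + 1)*(l^2 - 8*l + 15) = (l - 5)*(l + 1)*(l - 3)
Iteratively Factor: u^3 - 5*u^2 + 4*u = (u)*(u^2 - 5*u + 4) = u*(u - 4)*(u - 1)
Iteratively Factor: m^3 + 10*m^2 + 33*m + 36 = (m + 4)*(m^2 + 6*m + 9) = (m + 3)*(m + 4)*(m + 3)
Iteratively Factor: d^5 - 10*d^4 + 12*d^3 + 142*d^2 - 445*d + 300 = (d - 5)*(d^4 - 5*d^3 - 13*d^2 + 77*d - 60) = (d - 5)*(d - 3)*(d^3 - 2*d^2 - 19*d + 20) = (d - 5)*(d - 3)*(d - 1)*(d^2 - d - 20) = (d - 5)*(d - 3)*(d - 1)*(d + 4)*(d - 5)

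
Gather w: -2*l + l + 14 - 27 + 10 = -l - 3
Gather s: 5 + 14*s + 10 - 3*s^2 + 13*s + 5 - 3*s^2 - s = -6*s^2 + 26*s + 20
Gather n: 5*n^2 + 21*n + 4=5*n^2 + 21*n + 4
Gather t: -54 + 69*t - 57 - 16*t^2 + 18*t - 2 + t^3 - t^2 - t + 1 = t^3 - 17*t^2 + 86*t - 112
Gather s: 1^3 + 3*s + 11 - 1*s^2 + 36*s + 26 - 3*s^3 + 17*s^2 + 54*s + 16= -3*s^3 + 16*s^2 + 93*s + 54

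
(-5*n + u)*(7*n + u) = -35*n^2 + 2*n*u + u^2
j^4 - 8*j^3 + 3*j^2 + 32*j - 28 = (j - 7)*(j - 2)*(j - 1)*(j + 2)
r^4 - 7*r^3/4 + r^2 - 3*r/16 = r*(r - 3/4)*(r - 1/2)^2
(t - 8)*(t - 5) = t^2 - 13*t + 40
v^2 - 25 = (v - 5)*(v + 5)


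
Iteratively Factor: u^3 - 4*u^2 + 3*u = (u - 3)*(u^2 - u) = u*(u - 3)*(u - 1)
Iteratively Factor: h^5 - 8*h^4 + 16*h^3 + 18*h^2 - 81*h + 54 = (h - 1)*(h^4 - 7*h^3 + 9*h^2 + 27*h - 54) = (h - 3)*(h - 1)*(h^3 - 4*h^2 - 3*h + 18) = (h - 3)*(h - 1)*(h + 2)*(h^2 - 6*h + 9) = (h - 3)^2*(h - 1)*(h + 2)*(h - 3)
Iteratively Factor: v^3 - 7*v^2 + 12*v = (v - 4)*(v^2 - 3*v) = (v - 4)*(v - 3)*(v)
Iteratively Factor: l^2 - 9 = (l - 3)*(l + 3)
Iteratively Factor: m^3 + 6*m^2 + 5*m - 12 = (m - 1)*(m^2 + 7*m + 12) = (m - 1)*(m + 4)*(m + 3)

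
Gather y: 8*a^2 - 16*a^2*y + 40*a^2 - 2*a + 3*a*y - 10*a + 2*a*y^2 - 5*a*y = 48*a^2 + 2*a*y^2 - 12*a + y*(-16*a^2 - 2*a)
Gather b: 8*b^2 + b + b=8*b^2 + 2*b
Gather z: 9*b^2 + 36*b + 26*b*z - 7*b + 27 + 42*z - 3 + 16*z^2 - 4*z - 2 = 9*b^2 + 29*b + 16*z^2 + z*(26*b + 38) + 22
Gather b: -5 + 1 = -4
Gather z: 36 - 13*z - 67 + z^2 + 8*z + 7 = z^2 - 5*z - 24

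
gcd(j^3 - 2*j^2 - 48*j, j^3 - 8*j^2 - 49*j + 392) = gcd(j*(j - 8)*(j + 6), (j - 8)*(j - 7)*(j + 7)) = j - 8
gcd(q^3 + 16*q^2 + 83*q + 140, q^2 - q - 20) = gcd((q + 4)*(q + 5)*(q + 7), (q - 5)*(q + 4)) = q + 4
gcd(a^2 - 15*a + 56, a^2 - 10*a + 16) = a - 8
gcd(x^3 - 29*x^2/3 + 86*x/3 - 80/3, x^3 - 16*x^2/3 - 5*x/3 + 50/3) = x^2 - 7*x + 10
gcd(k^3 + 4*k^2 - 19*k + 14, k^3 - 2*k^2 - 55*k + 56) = k^2 + 6*k - 7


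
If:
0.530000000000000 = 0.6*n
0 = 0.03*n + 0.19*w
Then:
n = 0.88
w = -0.14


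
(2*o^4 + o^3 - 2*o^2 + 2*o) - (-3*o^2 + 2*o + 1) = 2*o^4 + o^3 + o^2 - 1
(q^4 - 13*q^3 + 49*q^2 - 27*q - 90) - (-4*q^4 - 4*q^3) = 5*q^4 - 9*q^3 + 49*q^2 - 27*q - 90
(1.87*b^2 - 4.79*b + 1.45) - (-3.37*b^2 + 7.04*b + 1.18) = 5.24*b^2 - 11.83*b + 0.27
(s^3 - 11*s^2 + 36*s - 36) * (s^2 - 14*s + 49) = s^5 - 25*s^4 + 239*s^3 - 1079*s^2 + 2268*s - 1764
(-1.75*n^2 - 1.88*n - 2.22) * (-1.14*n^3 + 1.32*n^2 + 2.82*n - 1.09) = 1.995*n^5 - 0.1668*n^4 - 4.8858*n^3 - 6.3245*n^2 - 4.2112*n + 2.4198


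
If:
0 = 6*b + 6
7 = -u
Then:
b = -1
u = -7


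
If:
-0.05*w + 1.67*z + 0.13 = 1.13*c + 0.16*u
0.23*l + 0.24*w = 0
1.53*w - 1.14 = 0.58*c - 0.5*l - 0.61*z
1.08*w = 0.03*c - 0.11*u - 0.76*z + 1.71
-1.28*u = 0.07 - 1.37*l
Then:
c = 1.04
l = -1.48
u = -1.64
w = 1.42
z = 0.51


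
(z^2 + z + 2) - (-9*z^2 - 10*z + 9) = 10*z^2 + 11*z - 7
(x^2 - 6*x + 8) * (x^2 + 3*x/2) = x^4 - 9*x^3/2 - x^2 + 12*x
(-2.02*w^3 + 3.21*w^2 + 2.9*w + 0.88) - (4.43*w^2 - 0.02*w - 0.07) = -2.02*w^3 - 1.22*w^2 + 2.92*w + 0.95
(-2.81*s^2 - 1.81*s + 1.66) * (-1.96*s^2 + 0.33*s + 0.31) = 5.5076*s^4 + 2.6203*s^3 - 4.722*s^2 - 0.0133000000000001*s + 0.5146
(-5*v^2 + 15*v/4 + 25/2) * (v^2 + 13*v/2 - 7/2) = -5*v^4 - 115*v^3/4 + 435*v^2/8 + 545*v/8 - 175/4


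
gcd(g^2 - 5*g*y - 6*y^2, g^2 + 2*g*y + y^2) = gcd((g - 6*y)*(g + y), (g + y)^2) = g + y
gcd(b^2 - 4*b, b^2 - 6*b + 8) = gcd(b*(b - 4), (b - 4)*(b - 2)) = b - 4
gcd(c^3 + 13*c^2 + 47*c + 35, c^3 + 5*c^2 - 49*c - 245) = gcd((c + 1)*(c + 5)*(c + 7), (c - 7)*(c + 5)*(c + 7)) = c^2 + 12*c + 35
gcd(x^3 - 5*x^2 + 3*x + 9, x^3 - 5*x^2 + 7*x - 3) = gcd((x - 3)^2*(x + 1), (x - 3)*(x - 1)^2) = x - 3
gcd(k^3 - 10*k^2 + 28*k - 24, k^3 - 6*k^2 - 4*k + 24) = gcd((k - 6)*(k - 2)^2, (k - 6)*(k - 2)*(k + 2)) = k^2 - 8*k + 12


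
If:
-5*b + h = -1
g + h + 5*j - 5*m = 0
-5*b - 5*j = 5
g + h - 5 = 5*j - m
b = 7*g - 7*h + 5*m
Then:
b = 47/308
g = 173/308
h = -73/308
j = -355/308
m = -335/308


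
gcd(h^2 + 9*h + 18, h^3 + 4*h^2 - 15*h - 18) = h + 6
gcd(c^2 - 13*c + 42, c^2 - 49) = c - 7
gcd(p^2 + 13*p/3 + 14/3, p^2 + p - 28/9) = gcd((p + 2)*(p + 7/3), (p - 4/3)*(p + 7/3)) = p + 7/3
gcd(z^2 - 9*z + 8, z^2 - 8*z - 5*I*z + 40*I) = z - 8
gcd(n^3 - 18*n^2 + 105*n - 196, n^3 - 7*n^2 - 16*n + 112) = n^2 - 11*n + 28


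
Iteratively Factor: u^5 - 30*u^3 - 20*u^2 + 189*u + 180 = (u + 4)*(u^4 - 4*u^3 - 14*u^2 + 36*u + 45) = (u - 3)*(u + 4)*(u^3 - u^2 - 17*u - 15) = (u - 5)*(u - 3)*(u + 4)*(u^2 + 4*u + 3) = (u - 5)*(u - 3)*(u + 3)*(u + 4)*(u + 1)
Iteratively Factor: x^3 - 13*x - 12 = (x + 3)*(x^2 - 3*x - 4) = (x + 1)*(x + 3)*(x - 4)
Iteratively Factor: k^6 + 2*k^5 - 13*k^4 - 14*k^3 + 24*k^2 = (k)*(k^5 + 2*k^4 - 13*k^3 - 14*k^2 + 24*k) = k^2*(k^4 + 2*k^3 - 13*k^2 - 14*k + 24) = k^2*(k + 2)*(k^3 - 13*k + 12) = k^2*(k - 3)*(k + 2)*(k^2 + 3*k - 4) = k^2*(k - 3)*(k + 2)*(k + 4)*(k - 1)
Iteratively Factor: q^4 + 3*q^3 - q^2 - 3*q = (q - 1)*(q^3 + 4*q^2 + 3*q) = (q - 1)*(q + 3)*(q^2 + q) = q*(q - 1)*(q + 3)*(q + 1)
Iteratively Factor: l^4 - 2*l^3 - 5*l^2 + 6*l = (l - 1)*(l^3 - l^2 - 6*l) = (l - 3)*(l - 1)*(l^2 + 2*l) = l*(l - 3)*(l - 1)*(l + 2)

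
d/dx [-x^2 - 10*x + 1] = -2*x - 10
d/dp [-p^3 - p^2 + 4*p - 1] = -3*p^2 - 2*p + 4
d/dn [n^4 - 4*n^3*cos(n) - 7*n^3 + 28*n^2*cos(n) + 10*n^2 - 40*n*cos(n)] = 4*n^3*sin(n) + 4*n^3 - 28*n^2*sin(n) - 12*n^2*cos(n) - 21*n^2 + 40*n*sin(n) + 56*n*cos(n) + 20*n - 40*cos(n)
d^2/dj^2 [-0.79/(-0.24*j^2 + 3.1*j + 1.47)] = (0.091008*j^2 - 1.17552*j - 0.79*(0.48*j - 3.1)*(0.96*j - 6.2) - 0.557424)/(-0.24*j^2 + 3.1*j + 1.47)^3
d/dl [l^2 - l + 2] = 2*l - 1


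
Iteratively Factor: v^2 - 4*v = (v)*(v - 4)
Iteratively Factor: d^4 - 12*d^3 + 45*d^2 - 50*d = (d - 5)*(d^3 - 7*d^2 + 10*d) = (d - 5)^2*(d^2 - 2*d) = (d - 5)^2*(d - 2)*(d)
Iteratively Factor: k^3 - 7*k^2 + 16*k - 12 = (k - 3)*(k^2 - 4*k + 4) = (k - 3)*(k - 2)*(k - 2)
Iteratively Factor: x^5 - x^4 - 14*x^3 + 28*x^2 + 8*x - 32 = (x + 1)*(x^4 - 2*x^3 - 12*x^2 + 40*x - 32) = (x - 2)*(x + 1)*(x^3 - 12*x + 16) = (x - 2)^2*(x + 1)*(x^2 + 2*x - 8) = (x - 2)^2*(x + 1)*(x + 4)*(x - 2)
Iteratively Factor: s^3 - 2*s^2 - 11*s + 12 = (s - 4)*(s^2 + 2*s - 3) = (s - 4)*(s + 3)*(s - 1)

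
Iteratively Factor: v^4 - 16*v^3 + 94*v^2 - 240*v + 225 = (v - 5)*(v^3 - 11*v^2 + 39*v - 45) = (v - 5)^2*(v^2 - 6*v + 9) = (v - 5)^2*(v - 3)*(v - 3)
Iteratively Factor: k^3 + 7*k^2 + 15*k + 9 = (k + 3)*(k^2 + 4*k + 3) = (k + 1)*(k + 3)*(k + 3)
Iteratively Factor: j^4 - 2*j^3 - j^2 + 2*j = (j + 1)*(j^3 - 3*j^2 + 2*j) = (j - 1)*(j + 1)*(j^2 - 2*j) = j*(j - 1)*(j + 1)*(j - 2)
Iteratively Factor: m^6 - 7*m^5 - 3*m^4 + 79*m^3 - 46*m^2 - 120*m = (m + 3)*(m^5 - 10*m^4 + 27*m^3 - 2*m^2 - 40*m) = (m - 4)*(m + 3)*(m^4 - 6*m^3 + 3*m^2 + 10*m) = (m - 5)*(m - 4)*(m + 3)*(m^3 - m^2 - 2*m) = m*(m - 5)*(m - 4)*(m + 3)*(m^2 - m - 2) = m*(m - 5)*(m - 4)*(m + 1)*(m + 3)*(m - 2)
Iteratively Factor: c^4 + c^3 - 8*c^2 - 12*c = (c + 2)*(c^3 - c^2 - 6*c) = (c + 2)^2*(c^2 - 3*c) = (c - 3)*(c + 2)^2*(c)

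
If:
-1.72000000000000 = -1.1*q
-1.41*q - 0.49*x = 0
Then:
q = 1.56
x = -4.50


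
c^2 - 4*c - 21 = (c - 7)*(c + 3)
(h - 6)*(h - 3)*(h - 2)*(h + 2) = h^4 - 9*h^3 + 14*h^2 + 36*h - 72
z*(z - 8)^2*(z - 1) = z^4 - 17*z^3 + 80*z^2 - 64*z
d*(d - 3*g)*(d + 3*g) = d^3 - 9*d*g^2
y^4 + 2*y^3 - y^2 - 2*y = y*(y - 1)*(y + 1)*(y + 2)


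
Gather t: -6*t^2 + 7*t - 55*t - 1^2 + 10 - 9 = -6*t^2 - 48*t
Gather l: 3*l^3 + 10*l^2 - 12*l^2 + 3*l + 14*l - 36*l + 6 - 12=3*l^3 - 2*l^2 - 19*l - 6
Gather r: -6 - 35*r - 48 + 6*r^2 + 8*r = 6*r^2 - 27*r - 54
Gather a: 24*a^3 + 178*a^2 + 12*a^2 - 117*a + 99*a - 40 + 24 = 24*a^3 + 190*a^2 - 18*a - 16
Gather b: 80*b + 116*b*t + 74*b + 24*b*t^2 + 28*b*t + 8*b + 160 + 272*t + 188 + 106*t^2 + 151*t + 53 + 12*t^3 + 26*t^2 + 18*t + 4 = b*(24*t^2 + 144*t + 162) + 12*t^3 + 132*t^2 + 441*t + 405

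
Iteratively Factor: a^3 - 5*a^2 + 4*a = (a - 4)*(a^2 - a) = (a - 4)*(a - 1)*(a)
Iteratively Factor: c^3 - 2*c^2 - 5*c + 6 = (c + 2)*(c^2 - 4*c + 3) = (c - 3)*(c + 2)*(c - 1)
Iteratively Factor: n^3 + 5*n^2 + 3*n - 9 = (n - 1)*(n^2 + 6*n + 9) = (n - 1)*(n + 3)*(n + 3)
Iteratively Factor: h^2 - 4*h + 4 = (h - 2)*(h - 2)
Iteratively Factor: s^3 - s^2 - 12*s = (s)*(s^2 - s - 12) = s*(s - 4)*(s + 3)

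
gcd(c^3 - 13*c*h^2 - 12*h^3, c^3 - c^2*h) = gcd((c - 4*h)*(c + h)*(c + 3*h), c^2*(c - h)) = 1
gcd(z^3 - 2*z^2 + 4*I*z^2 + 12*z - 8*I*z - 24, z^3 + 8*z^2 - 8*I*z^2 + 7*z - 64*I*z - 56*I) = 1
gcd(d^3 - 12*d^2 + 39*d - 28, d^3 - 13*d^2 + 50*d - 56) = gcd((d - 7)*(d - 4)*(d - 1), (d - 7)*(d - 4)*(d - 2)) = d^2 - 11*d + 28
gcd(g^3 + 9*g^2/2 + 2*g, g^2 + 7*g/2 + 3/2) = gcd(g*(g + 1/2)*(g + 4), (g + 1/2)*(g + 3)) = g + 1/2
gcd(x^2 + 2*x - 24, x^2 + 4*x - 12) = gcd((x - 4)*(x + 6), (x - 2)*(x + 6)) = x + 6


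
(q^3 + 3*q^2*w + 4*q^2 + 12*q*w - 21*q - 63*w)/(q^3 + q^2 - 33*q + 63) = (q + 3*w)/(q - 3)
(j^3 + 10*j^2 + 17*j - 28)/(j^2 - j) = j + 11 + 28/j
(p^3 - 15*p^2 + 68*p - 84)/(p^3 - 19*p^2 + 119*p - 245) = (p^2 - 8*p + 12)/(p^2 - 12*p + 35)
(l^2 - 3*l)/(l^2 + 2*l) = (l - 3)/(l + 2)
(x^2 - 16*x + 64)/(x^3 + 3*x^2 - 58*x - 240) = (x - 8)/(x^2 + 11*x + 30)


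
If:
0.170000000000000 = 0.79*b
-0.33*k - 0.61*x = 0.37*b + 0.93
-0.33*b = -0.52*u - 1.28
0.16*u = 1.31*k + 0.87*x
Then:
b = 0.22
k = 1.27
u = -2.32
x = -2.34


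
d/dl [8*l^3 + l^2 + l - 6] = 24*l^2 + 2*l + 1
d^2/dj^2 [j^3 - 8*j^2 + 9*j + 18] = 6*j - 16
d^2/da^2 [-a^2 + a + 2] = -2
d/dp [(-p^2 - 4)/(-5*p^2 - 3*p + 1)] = 3*(p^2 - 14*p - 4)/(25*p^4 + 30*p^3 - p^2 - 6*p + 1)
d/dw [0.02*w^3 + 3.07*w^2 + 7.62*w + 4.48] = 0.06*w^2 + 6.14*w + 7.62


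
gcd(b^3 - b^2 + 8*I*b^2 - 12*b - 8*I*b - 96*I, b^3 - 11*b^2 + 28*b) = b - 4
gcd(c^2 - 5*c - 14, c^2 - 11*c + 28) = c - 7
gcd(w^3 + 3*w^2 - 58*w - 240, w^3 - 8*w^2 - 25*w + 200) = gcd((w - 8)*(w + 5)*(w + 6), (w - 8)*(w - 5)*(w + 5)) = w^2 - 3*w - 40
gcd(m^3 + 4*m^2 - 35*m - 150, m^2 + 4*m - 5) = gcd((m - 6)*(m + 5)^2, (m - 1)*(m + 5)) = m + 5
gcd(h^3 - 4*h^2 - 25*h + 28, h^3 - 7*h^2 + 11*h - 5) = h - 1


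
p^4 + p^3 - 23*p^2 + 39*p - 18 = (p - 3)*(p - 1)^2*(p + 6)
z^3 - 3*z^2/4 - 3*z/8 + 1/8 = (z - 1)*(z - 1/4)*(z + 1/2)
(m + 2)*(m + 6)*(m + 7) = m^3 + 15*m^2 + 68*m + 84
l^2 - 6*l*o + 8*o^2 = (l - 4*o)*(l - 2*o)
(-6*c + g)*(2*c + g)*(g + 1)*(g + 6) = -12*c^2*g^2 - 84*c^2*g - 72*c^2 - 4*c*g^3 - 28*c*g^2 - 24*c*g + g^4 + 7*g^3 + 6*g^2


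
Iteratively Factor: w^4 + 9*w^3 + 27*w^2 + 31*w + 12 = (w + 3)*(w^3 + 6*w^2 + 9*w + 4) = (w + 3)*(w + 4)*(w^2 + 2*w + 1) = (w + 1)*(w + 3)*(w + 4)*(w + 1)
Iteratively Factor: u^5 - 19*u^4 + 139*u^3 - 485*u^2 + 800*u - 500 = (u - 5)*(u^4 - 14*u^3 + 69*u^2 - 140*u + 100) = (u - 5)*(u - 2)*(u^3 - 12*u^2 + 45*u - 50) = (u - 5)*(u - 2)^2*(u^2 - 10*u + 25) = (u - 5)^2*(u - 2)^2*(u - 5)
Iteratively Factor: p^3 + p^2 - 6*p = (p + 3)*(p^2 - 2*p) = (p - 2)*(p + 3)*(p)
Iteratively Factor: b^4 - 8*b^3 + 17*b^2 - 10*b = (b)*(b^3 - 8*b^2 + 17*b - 10) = b*(b - 1)*(b^2 - 7*b + 10) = b*(b - 2)*(b - 1)*(b - 5)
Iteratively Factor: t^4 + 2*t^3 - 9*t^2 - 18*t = (t + 3)*(t^3 - t^2 - 6*t) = t*(t + 3)*(t^2 - t - 6) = t*(t + 2)*(t + 3)*(t - 3)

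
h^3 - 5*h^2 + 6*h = h*(h - 3)*(h - 2)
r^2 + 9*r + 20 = (r + 4)*(r + 5)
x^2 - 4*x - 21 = (x - 7)*(x + 3)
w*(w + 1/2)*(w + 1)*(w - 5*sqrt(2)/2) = w^4 - 5*sqrt(2)*w^3/2 + 3*w^3/2 - 15*sqrt(2)*w^2/4 + w^2/2 - 5*sqrt(2)*w/4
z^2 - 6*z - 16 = (z - 8)*(z + 2)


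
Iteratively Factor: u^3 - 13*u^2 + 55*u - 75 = (u - 5)*(u^2 - 8*u + 15) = (u - 5)^2*(u - 3)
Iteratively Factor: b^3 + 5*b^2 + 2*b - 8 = (b + 2)*(b^2 + 3*b - 4) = (b - 1)*(b + 2)*(b + 4)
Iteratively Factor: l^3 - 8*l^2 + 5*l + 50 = (l + 2)*(l^2 - 10*l + 25) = (l - 5)*(l + 2)*(l - 5)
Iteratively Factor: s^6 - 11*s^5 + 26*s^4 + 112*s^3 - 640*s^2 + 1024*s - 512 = (s + 4)*(s^5 - 15*s^4 + 86*s^3 - 232*s^2 + 288*s - 128) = (s - 1)*(s + 4)*(s^4 - 14*s^3 + 72*s^2 - 160*s + 128) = (s - 4)*(s - 1)*(s + 4)*(s^3 - 10*s^2 + 32*s - 32) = (s - 4)^2*(s - 1)*(s + 4)*(s^2 - 6*s + 8) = (s - 4)^2*(s - 2)*(s - 1)*(s + 4)*(s - 4)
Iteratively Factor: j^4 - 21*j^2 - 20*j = (j)*(j^3 - 21*j - 20) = j*(j - 5)*(j^2 + 5*j + 4) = j*(j - 5)*(j + 4)*(j + 1)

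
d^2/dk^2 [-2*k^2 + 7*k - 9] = -4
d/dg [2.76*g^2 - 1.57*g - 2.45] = 5.52*g - 1.57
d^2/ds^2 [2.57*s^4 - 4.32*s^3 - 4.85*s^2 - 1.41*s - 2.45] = 30.84*s^2 - 25.92*s - 9.7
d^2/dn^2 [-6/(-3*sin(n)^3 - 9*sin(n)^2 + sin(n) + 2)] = 6*(-81*sin(n)^6 - 297*sin(n)^5 - 210*sin(n)^4 + 405*sin(n)^3 + 395*sin(n)^2 - 16*sin(n) + 38)/(3*sin(n)^3 + 9*sin(n)^2 - sin(n) - 2)^3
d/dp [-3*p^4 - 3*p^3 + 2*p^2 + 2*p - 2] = -12*p^3 - 9*p^2 + 4*p + 2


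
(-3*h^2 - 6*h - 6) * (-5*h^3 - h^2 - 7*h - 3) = 15*h^5 + 33*h^4 + 57*h^3 + 57*h^2 + 60*h + 18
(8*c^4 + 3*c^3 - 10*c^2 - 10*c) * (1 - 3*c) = -24*c^5 - c^4 + 33*c^3 + 20*c^2 - 10*c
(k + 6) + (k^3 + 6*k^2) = k^3 + 6*k^2 + k + 6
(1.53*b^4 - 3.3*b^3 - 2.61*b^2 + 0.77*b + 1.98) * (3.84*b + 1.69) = 5.8752*b^5 - 10.0863*b^4 - 15.5994*b^3 - 1.4541*b^2 + 8.9045*b + 3.3462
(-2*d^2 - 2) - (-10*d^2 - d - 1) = 8*d^2 + d - 1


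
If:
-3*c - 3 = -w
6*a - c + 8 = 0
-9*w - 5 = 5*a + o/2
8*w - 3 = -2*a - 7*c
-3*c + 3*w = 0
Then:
No Solution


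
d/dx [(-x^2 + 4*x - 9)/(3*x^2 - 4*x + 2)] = 2*(-4*x^2 + 25*x - 14)/(9*x^4 - 24*x^3 + 28*x^2 - 16*x + 4)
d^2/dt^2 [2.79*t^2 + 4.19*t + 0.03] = 5.58000000000000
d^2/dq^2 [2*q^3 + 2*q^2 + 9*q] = 12*q + 4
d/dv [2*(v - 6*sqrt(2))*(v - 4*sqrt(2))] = 4*v - 20*sqrt(2)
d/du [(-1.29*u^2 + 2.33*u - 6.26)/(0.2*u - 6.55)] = (-0.258*u^2 + 16.899*u - 14.0095)/(0.04*u^2 - 2.62*u + 42.9025)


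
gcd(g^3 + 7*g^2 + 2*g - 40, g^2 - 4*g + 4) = g - 2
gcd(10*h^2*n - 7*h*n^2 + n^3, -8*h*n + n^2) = n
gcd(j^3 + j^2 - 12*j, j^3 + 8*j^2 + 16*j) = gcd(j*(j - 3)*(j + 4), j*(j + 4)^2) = j^2 + 4*j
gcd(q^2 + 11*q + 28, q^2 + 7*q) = q + 7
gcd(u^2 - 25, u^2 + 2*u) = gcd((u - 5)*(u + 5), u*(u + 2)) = 1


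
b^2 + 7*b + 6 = (b + 1)*(b + 6)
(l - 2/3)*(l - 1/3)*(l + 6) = l^3 + 5*l^2 - 52*l/9 + 4/3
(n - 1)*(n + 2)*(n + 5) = n^3 + 6*n^2 + 3*n - 10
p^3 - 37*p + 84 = (p - 4)*(p - 3)*(p + 7)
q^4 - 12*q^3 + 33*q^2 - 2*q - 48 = (q - 8)*(q - 3)*(q - 2)*(q + 1)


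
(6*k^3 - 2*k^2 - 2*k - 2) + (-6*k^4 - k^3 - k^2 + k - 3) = -6*k^4 + 5*k^3 - 3*k^2 - k - 5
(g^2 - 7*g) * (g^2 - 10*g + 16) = g^4 - 17*g^3 + 86*g^2 - 112*g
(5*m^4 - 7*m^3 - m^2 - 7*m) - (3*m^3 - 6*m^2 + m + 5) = 5*m^4 - 10*m^3 + 5*m^2 - 8*m - 5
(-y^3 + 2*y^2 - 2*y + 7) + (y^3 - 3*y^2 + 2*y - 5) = 2 - y^2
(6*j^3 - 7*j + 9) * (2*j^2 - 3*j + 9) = 12*j^5 - 18*j^4 + 40*j^3 + 39*j^2 - 90*j + 81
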